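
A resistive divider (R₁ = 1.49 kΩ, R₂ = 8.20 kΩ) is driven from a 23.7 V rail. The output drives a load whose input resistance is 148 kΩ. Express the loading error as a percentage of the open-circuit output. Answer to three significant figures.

0.845 %

The divider's output (Thévenin) resistance is R₁‖R₂ = 1.261 kΩ.
Fractional drop under load = R_th/(R_th + R_L) = 1.261 / (1.261 + 148) = 0.008448.
So the output falls by 0.845 %.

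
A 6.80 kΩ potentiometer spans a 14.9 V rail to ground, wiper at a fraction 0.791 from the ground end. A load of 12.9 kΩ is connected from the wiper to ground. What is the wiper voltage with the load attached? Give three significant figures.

V ≈ 10.8 V

The wiper splits the pot into (1−α)R = 1.421 kΩ above and αR = 5.379 kΩ below.
Lower section ‖ load = 3.796 kΩ.
V_wiper = 14.9 × 3.796/(1.421 + 3.796) = 10.8 V.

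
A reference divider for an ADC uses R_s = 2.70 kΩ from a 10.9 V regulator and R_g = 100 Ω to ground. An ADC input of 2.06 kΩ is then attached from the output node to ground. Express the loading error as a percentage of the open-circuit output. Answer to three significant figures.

The divider's output (Thévenin) resistance is R_s‖R_g = 96.43 Ω.
Fractional drop under load = R_th/(R_th + R_L) = 96.43 / (96.43 + 2060) = 0.04472.
So the output falls by 4.47 %.

4.47 %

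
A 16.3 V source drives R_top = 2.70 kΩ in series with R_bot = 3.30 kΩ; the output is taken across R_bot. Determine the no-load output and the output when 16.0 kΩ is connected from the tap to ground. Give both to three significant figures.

Open-circuit: V = 16.3 × 3.30/(2.70 + 3.30) = 8.96 V.
With the load, R_bot becomes R_bot‖R_L = 2.736 kΩ, so V = 16.3 × 2.736/5.436 = 8.20 V.

Unloaded: 8.96 V; loaded: 8.20 V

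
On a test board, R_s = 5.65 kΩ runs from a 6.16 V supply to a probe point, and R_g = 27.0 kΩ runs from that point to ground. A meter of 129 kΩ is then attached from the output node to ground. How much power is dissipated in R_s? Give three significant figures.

Total resistance from the source is R_s + (R_g‖R_L) = 27.98 kΩ, so I = 6.16/27.98 kΩ = 0.2202 mA.
P = I²·R_s = (0.2202 mA)² × 5.65 kΩ = 0.274 mW.

P ≈ 0.274 mW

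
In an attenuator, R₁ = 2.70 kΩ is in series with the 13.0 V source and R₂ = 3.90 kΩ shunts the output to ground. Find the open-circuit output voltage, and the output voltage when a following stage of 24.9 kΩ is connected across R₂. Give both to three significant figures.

Open-circuit: V = 13.0 × 3.90/(2.70 + 3.90) = 7.68 V.
With the load, R₂ becomes R₂‖R_L = 3.372 kΩ, so V = 13.0 × 3.372/6.072 = 7.22 V.

Unloaded: 7.68 V; loaded: 7.22 V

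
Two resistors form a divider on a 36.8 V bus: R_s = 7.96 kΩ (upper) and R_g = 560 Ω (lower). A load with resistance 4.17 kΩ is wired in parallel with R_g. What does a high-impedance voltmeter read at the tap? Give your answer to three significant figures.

V_out ≈ 2.15 V

The load sits in parallel with R_g: R_g‖R_L = (560 × 4170) / (560 + 4170) = 493.7 Ω.
V_out = 36.8 × 493.7 / (7960 + 493.7) = 36.8 × 493.7/8454 = 2.15 V.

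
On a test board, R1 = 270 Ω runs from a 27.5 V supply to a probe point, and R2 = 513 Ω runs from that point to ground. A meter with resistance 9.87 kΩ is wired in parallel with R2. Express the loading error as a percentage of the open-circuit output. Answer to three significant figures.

1.76 %

The divider's output (Thévenin) resistance is R1‖R2 = 176.9 Ω.
Fractional drop under load = R_th/(R_th + R_L) = 176.9 / (176.9 + 9870) = 0.01761.
So the output falls by 1.76 %.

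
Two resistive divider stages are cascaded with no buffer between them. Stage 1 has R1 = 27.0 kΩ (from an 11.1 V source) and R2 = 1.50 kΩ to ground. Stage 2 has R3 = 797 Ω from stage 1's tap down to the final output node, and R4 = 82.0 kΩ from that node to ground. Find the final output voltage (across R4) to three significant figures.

Stage 2 presents R3+R4 = 82800 Ω as a load on stage 1's tap.
Stage 1's lower leg becomes R2‖(R3+R4) = 1473 Ω, so V_mid = 11.1 × 1473/28470 = 0.5744 V.
Stage 2 is itself unloaded: V_out = V_mid × R4/(R3+R4) = 0.5744 × 82000/82800 = 0.569 V.

V_out ≈ 0.569 V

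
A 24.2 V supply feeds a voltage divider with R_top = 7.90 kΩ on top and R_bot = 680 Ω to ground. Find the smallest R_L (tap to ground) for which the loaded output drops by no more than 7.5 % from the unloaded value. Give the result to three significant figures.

R_L(min) ≈ 7.72 kΩ

Output resistance R_th = R_top‖R_bot = (7900 × 680)/8580 = 626.1 Ω.
The fractional drop is R_th/(R_th + R_L); requiring this ≤ 0.0750 gives R_L ≥ R_th(1/0.0750 − 1) = 626.1 × 12.33 = 7.72 kΩ.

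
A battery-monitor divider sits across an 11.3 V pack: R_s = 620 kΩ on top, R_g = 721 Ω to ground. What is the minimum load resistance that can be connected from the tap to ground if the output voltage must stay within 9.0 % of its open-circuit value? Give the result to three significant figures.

R_L(min) ≈ 7.28 kΩ

Output resistance R_th = R_s‖R_g = (620000 × 721)/620700 = 720.2 Ω.
The fractional drop is R_th/(R_th + R_L); requiring this ≤ 0.0900 gives R_L ≥ R_th(1/0.0900 − 1) = 720.2 × 10.11 = 7.28 kΩ.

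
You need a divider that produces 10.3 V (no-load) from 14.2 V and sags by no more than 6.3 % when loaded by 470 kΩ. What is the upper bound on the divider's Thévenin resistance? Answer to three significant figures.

Loading drop = R_th/(R_th + R_L) ≤ 0.0630, so R_th ≤ R_L · ε/(1−ε) = 470 kΩ × 0.0630/0.9370 = 31.6 kΩ.
(Any R1, R2 with R2/(R1+R2) = 0.725 and R1‖R2 ≤ 31.6 kΩ will meet the spec.)

R_th ≤ 31.6 kΩ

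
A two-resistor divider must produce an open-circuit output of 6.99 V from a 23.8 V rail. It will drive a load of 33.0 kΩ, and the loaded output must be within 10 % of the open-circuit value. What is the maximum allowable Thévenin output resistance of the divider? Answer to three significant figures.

R_th ≤ 3.67 kΩ

Loading drop = R_th/(R_th + R_L) ≤ 0.100, so R_th ≤ R_L · ε/(1−ε) = 33.0 kΩ × 0.100/0.9000 = 3.67 kΩ.
(Any R1, R2 with R2/(R1+R2) = 0.294 and R1‖R2 ≤ 3.67 kΩ will meet the spec.)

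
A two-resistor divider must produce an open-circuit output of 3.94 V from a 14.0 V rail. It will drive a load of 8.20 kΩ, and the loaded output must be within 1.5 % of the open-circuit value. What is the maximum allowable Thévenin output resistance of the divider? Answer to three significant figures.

R_th ≤ 125 Ω

Loading drop = R_th/(R_th + R_L) ≤ 0.0150, so R_th ≤ R_L · ε/(1−ε) = 8.20 kΩ × 0.0150/0.9850 = 125 Ω.
(Any R1, R2 with R2/(R1+R2) = 0.281 and R1‖R2 ≤ 125 Ω will meet the spec.)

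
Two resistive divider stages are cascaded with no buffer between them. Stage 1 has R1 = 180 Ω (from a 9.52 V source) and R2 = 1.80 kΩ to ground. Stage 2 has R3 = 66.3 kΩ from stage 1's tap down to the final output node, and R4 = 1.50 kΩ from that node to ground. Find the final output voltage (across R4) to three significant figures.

V_out ≈ 0.191 V

Stage 2 presents R3+R4 = 67800 Ω as a load on stage 1's tap.
Stage 1's lower leg becomes R2‖(R3+R4) = 1753 Ω, so V_mid = 9.52 × 1753/1933 = 8.634 V.
Stage 2 is itself unloaded: V_out = V_mid × R4/(R3+R4) = 8.634 × 1500/67800 = 0.191 V.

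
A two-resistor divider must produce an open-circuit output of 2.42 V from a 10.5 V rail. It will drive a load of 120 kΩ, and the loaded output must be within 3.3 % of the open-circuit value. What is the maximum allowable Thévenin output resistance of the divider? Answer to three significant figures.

R_th ≤ 4.10 kΩ

Loading drop = R_th/(R_th + R_L) ≤ 0.0330, so R_th ≤ R_L · ε/(1−ε) = 120 kΩ × 0.0330/0.9670 = 4.10 kΩ.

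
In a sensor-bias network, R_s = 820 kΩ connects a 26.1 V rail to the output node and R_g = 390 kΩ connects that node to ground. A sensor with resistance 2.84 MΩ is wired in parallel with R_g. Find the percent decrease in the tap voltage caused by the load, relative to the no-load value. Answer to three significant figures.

8.51 %

Unloaded V = 26.1 × 390/1210 = 8.4124 V.
Loaded: R_g‖R_L = 342.9 kΩ, giving V = 26.1 × 342.9/1163 = 7.6962 V.
Drop = (8.4124 − 7.6962) / 8.4124 = 8.51 %.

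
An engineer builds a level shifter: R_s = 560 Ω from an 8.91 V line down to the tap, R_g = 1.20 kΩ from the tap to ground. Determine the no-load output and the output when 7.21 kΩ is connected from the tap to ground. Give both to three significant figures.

Open-circuit: V = 8.91 × 1200/(560 + 1200) = 6.08 V.
With the load, R_g becomes R_g‖R_L = 1029 Ω, so V = 8.91 × 1029/1589 = 5.77 V.

Unloaded: 6.08 V; loaded: 5.77 V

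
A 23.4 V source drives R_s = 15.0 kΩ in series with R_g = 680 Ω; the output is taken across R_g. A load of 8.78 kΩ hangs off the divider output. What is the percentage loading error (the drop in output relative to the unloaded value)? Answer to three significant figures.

The divider's output (Thévenin) resistance is R_s‖R_g = 650.5 Ω.
Fractional drop under load = R_th/(R_th + R_L) = 650.5 / (650.5 + 8780) = 0.06898.
So the output falls by 6.90 %.

6.90 %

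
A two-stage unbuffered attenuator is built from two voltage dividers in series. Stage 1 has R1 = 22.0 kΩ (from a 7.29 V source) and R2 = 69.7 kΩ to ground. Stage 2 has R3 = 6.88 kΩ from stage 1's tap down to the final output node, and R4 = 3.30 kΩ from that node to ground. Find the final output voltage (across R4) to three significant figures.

Stage 2 presents R3+R4 = 10.18 kΩ as a load on stage 1's tap.
Stage 1's lower leg becomes R2‖(R3+R4) = 8.883 kΩ, so V_mid = 7.29 × 8.883/30.88 = 2.097 V.
Stage 2 is itself unloaded: V_out = V_mid × R4/(R3+R4) = 2.097 × 3.30/10.18 = 0.680 V.

V_out ≈ 0.680 V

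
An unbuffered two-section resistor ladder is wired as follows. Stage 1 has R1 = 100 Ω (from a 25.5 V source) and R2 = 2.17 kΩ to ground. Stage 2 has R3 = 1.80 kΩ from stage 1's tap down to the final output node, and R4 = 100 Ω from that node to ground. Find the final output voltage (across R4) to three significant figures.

Stage 2 presents R3+R4 = 1900 Ω as a load on stage 1's tap.
Stage 1's lower leg becomes R2‖(R3+R4) = 1013 Ω, so V_mid = 25.5 × 1013/1113 = 23.21 V.
Stage 2 is itself unloaded: V_out = V_mid × R4/(R3+R4) = 23.21 × 100/1900 = 1.22 V.

V_out ≈ 1.22 V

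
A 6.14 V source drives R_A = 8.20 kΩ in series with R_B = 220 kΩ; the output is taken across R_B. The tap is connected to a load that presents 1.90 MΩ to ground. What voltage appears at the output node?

The load sits in parallel with R_B: R_B‖R_L = (220 × 1900) / (220 + 1900) = 197.2 kΩ.
V_out = 6.14 × 197.2 / (8.20 + 197.2) = 6.14 × 197.2/205.4 = 5.89 V.

V_out ≈ 5.89 V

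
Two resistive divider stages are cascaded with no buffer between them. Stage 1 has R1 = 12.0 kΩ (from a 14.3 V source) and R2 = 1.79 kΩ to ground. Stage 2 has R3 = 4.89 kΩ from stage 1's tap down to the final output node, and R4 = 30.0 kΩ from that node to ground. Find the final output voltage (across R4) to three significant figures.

V_out ≈ 1.53 V

Stage 2 presents R3+R4 = 34.89 kΩ as a load on stage 1's tap.
Stage 1's lower leg becomes R2‖(R3+R4) = 1.703 kΩ, so V_mid = 14.3 × 1.703/13.70 = 1.777 V.
Stage 2 is itself unloaded: V_out = V_mid × R4/(R3+R4) = 1.777 × 30.0/34.89 = 1.53 V.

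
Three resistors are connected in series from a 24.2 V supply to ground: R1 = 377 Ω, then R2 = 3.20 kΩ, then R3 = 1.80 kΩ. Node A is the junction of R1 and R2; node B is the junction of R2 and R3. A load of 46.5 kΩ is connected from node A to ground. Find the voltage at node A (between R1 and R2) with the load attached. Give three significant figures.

V ≈ 22.3 V

Below node A the series string R2+R3 = 5000 Ω sits in parallel with the 46500 Ω load: 4515 Ω.
V_A = 24.2 × 4515/(377 + 4515) = 22.3 V.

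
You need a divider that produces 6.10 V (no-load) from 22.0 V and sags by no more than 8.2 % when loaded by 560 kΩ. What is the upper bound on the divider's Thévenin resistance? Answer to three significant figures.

Loading drop = R_th/(R_th + R_L) ≤ 0.0820, so R_th ≤ R_L · ε/(1−ε) = 560 kΩ × 0.0820/0.9180 = 50.0 kΩ.

R_th ≤ 50.0 kΩ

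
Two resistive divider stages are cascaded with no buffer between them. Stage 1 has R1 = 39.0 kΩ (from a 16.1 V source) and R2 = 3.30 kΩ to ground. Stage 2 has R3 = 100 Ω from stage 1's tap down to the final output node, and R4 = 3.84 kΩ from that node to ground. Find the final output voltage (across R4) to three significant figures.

V_out ≈ 0.691 V

Stage 2 presents R3+R4 = 3940 Ω as a load on stage 1's tap.
Stage 1's lower leg becomes R2‖(R3+R4) = 1796 Ω, so V_mid = 16.1 × 1796/40800 = 0.7087 V.
Stage 2 is itself unloaded: V_out = V_mid × R4/(R3+R4) = 0.7087 × 3840/3940 = 0.691 V.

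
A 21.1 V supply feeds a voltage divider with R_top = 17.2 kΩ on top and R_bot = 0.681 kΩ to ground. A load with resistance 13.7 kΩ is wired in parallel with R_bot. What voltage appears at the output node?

V_out ≈ 0.767 V

The load sits in parallel with R_bot: R_bot‖R_L = (681 × 13700) / (681 + 13700) = 648.8 Ω.
V_out = 21.1 × 648.8 / (17200 + 648.8) = 21.1 × 648.8/17850 = 0.767 V.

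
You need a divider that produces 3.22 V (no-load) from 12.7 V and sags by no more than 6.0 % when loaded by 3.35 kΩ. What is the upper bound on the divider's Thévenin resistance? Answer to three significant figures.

Loading drop = R_th/(R_th + R_L) ≤ 0.0600, so R_th ≤ R_L · ε/(1−ε) = 3.35 kΩ × 0.0600/0.9400 = 214 Ω.
(Any R1, R2 with R2/(R1+R2) = 0.254 and R1‖R2 ≤ 214 Ω will meet the spec.)

R_th ≤ 214 Ω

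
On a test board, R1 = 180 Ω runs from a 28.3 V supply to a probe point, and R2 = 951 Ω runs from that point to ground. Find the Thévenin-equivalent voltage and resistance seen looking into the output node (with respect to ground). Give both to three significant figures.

V_th = 23.8 V, R_th = 151 Ω

V_th is the open-circuit tap voltage: 28.3 × 951/(180 + 951) = 23.8 V.
With the supply zeroed, R1 and R2 appear in parallel from the tap: R_th = R1‖R2 = (180 × 951)/1131 = 151 Ω.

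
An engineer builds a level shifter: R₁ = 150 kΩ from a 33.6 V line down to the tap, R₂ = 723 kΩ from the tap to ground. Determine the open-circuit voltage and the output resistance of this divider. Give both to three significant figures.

V_th = 27.8 V, R_th = 124 kΩ

V_th is the open-circuit tap voltage: 33.6 × 723/(150 + 723) = 27.8 V.
With the supply zeroed, R₁ and R₂ appear in parallel from the tap: R_th = R₁‖R₂ = (150 × 723)/873.0 = 124 kΩ.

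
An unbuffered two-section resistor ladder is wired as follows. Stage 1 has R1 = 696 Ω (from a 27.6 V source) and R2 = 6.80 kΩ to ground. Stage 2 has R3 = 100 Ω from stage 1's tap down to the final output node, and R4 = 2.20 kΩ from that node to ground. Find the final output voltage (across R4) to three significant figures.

V_out ≈ 18.8 V

Stage 2 presents R3+R4 = 2300 Ω as a load on stage 1's tap.
Stage 1's lower leg becomes R2‖(R3+R4) = 1719 Ω, so V_mid = 27.6 × 1719/2415 = 19.64 V.
Stage 2 is itself unloaded: V_out = V_mid × R4/(R3+R4) = 19.64 × 2200/2300 = 18.8 V.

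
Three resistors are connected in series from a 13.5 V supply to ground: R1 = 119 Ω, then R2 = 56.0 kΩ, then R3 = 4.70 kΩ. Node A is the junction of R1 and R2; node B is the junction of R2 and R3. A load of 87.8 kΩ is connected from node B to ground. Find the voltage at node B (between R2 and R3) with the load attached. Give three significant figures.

At node B, R3 is in parallel with the load: R3‖R_L = 4461 Ω.
Below node A the resistance is R2 + (R3‖R_L) = 60460 Ω, so V_A = 13.5 × 60460/60580 = 13.47 V.
Then V_B = V_A × (R3‖R_L)/(R2 + R3‖R_L) = 13.47 × 4461/60460 = 0.994 V.

V ≈ 0.994 V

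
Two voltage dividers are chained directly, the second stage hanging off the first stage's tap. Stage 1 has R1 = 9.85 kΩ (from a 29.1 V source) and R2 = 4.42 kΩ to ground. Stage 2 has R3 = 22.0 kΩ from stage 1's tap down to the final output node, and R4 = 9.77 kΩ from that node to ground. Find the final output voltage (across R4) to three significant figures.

Stage 2 presents R3+R4 = 31.77 kΩ as a load on stage 1's tap.
Stage 1's lower leg becomes R2‖(R3+R4) = 3.880 kΩ, so V_mid = 29.1 × 3.880/13.73 = 8.224 V.
Stage 2 is itself unloaded: V_out = V_mid × R4/(R3+R4) = 8.224 × 9.77/31.77 = 2.53 V.

V_out ≈ 2.53 V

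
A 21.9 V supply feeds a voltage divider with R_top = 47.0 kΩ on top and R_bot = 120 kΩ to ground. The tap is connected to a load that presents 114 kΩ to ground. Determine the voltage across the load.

The load sits in parallel with R_bot: R_bot‖R_L = (120 × 114) / (120 + 114) = 58.46 kΩ.
V_out = 21.9 × 58.46 / (47.0 + 58.46) = 21.9 × 58.46/105.5 = 12.1 V.

V_out ≈ 12.1 V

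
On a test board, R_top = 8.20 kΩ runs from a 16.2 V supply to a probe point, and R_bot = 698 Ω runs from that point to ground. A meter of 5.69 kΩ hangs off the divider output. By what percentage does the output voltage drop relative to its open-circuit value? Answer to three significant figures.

10.2 %

Unloaded V = 16.2 × 698/8898 = 1.2708 V.
Loaded: R_bot‖R_L = 621.7 Ω, giving V = 16.2 × 621.7/8822 = 1.1417 V.
Drop = (1.2708 − 1.1417) / 1.2708 = 10.2 %.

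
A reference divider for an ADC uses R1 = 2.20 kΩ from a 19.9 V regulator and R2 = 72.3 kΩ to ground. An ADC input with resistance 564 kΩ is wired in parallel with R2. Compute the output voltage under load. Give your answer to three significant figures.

The load sits in parallel with R2: R2‖R_L = (72.3 × 564) / (72.3 + 564) = 64.08 kΩ.
V_out = 19.9 × 64.08 / (2.20 + 64.08) = 19.9 × 64.08/66.28 = 19.2 V.

V_out ≈ 19.2 V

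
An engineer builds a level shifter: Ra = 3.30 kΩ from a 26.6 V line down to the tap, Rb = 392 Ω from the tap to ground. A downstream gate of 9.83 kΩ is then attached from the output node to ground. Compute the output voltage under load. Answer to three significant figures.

The load sits in parallel with Rb: Rb‖R_L = (392 × 9830) / (392 + 9830) = 377.0 Ω.
V_out = 26.6 × 377.0 / (3300 + 377.0) = 26.6 × 377.0/3677 = 2.73 V.
(Unloaded it would have been 2.82 V.)

V_out ≈ 2.73 V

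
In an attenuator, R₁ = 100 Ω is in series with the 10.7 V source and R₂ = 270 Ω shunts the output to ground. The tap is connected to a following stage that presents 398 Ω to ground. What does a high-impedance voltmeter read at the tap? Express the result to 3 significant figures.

V_out ≈ 6.60 V

The load sits in parallel with R₂: R₂‖R_L = (270 × 398) / (270 + 398) = 160.9 Ω.
V_out = 10.7 × 160.9 / (100 + 160.9) = 10.7 × 160.9/260.9 = 6.60 V.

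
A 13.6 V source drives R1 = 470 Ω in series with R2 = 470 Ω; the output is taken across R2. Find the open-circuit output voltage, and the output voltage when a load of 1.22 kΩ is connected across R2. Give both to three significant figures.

Open-circuit: V = 13.6 × 470/(470 + 470) = 6.80 V.
With the load, R2 becomes R2‖R_L = 339.3 Ω, so V = 13.6 × 339.3/809.3 = 5.70 V.

Unloaded: 6.80 V; loaded: 5.70 V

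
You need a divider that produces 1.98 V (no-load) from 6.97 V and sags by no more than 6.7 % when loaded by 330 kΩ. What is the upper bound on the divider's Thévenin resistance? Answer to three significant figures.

Loading drop = R_th/(R_th + R_L) ≤ 0.0670, so R_th ≤ R_L · ε/(1−ε) = 330 kΩ × 0.0670/0.9330 = 23.7 kΩ.
(Any R1, R2 with R2/(R1+R2) = 0.284 and R1‖R2 ≤ 23.7 kΩ will meet the spec.)

R_th ≤ 23.7 kΩ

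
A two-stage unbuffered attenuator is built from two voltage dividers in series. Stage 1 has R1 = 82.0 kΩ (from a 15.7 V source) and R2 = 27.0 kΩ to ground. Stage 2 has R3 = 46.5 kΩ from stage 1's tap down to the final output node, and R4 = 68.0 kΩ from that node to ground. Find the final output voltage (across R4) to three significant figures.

V_out ≈ 1.96 V

Stage 2 presents R3+R4 = 114.5 kΩ as a load on stage 1's tap.
Stage 1's lower leg becomes R2‖(R3+R4) = 21.85 kΩ, so V_mid = 15.7 × 21.85/103.8 = 3.303 V.
Stage 2 is itself unloaded: V_out = V_mid × R4/(R3+R4) = 3.303 × 68.0/114.5 = 1.96 V.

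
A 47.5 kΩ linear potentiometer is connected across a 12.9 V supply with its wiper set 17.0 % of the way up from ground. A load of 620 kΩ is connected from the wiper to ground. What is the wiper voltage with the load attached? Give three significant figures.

V ≈ 2.17 V

The wiper splits the pot into (1−α)R = 39.42 kΩ above and αR = 8.075 kΩ below.
Lower section ‖ load = 7.971 kΩ.
V_wiper = 12.9 × 7.971/(39.42 + 7.971) = 2.17 V.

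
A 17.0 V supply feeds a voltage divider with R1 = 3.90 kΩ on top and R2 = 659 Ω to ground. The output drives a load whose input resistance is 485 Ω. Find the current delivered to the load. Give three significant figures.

I_L ≈ 2.34 mA

R2‖R_L = 279.4 Ω; V_out = 17.0 × 279.4/4179 = 1.136 V.
I_L = V_out / R_L = 1.136 / 485 Ω = 2.34 mA.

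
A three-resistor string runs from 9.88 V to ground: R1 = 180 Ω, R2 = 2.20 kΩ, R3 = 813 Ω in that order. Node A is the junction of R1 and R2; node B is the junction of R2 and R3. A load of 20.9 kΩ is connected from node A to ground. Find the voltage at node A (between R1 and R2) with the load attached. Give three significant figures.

V ≈ 9.25 V

Below node A the series string R2+R3 = 3013 Ω sits in parallel with the 20900 Ω load: 2633 Ω.
V_A = 9.88 × 2633/(180 + 2633) = 9.25 V.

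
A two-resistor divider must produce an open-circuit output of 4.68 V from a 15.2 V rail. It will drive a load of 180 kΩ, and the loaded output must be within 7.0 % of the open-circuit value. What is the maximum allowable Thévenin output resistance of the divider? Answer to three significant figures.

R_th ≤ 13.5 kΩ

Loading drop = R_th/(R_th + R_L) ≤ 0.0700, so R_th ≤ R_L · ε/(1−ε) = 180 kΩ × 0.0700/0.9300 = 13.5 kΩ.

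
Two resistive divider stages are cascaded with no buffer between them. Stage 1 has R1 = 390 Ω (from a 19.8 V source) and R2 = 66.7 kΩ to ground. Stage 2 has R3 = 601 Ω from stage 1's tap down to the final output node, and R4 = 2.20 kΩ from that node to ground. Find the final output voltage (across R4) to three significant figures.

Stage 2 presents R3+R4 = 2801 Ω as a load on stage 1's tap.
Stage 1's lower leg becomes R2‖(R3+R4) = 2688 Ω, so V_mid = 19.8 × 2688/3078 = 17.29 V.
Stage 2 is itself unloaded: V_out = V_mid × R4/(R3+R4) = 17.29 × 2200/2801 = 13.6 V.

V_out ≈ 13.6 V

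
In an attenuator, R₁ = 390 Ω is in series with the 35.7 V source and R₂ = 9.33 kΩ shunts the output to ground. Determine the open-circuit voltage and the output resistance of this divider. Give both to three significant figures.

V_th = 34.3 V, R_th = 374 Ω

V_th is the open-circuit tap voltage: 35.7 × 9330/(390 + 9330) = 34.3 V.
With the supply zeroed, R₁ and R₂ appear in parallel from the tap: R_th = R₁‖R₂ = (390 × 9330)/9720 = 374 Ω.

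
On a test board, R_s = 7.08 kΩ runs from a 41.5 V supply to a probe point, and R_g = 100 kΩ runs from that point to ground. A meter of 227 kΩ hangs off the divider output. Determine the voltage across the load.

V_out ≈ 37.7 V

The load sits in parallel with R_g: R_g‖R_L = (100 × 227) / (100 + 227) = 69.42 kΩ.
V_out = 41.5 × 69.42 / (7.08 + 69.42) = 41.5 × 69.42/76.50 = 37.7 V.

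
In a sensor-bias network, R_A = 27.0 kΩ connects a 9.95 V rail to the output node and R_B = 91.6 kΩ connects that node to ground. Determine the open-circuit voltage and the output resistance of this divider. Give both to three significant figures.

V_th is the open-circuit tap voltage: 9.95 × 91.6/(27.0 + 91.6) = 7.68 V.
With the supply zeroed, R_A and R_B appear in parallel from the tap: R_th = R_A‖R_B = (27.0 × 91.6)/118.6 = 20.9 kΩ.

V_th = 7.68 V, R_th = 20.9 kΩ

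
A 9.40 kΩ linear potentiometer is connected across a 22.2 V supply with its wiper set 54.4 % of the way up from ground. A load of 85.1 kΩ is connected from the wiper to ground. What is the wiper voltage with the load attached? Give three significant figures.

V ≈ 11.8 V

The wiper splits the pot into (1−α)R = 4.286 kΩ above and αR = 5.114 kΩ below.
Lower section ‖ load = 4.824 kΩ.
V_wiper = 22.2 × 4.824/(4.286 + 4.824) = 11.8 V.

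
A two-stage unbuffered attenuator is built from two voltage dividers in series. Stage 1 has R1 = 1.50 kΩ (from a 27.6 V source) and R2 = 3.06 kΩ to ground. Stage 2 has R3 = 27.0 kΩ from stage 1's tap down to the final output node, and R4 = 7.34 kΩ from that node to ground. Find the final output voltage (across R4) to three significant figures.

Stage 2 presents R3+R4 = 34.34 kΩ as a load on stage 1's tap.
Stage 1's lower leg becomes R2‖(R3+R4) = 2.810 kΩ, so V_mid = 27.6 × 2.810/4.310 = 17.99 V.
Stage 2 is itself unloaded: V_out = V_mid × R4/(R3+R4) = 17.99 × 7.34/34.34 = 3.85 V.

V_out ≈ 3.85 V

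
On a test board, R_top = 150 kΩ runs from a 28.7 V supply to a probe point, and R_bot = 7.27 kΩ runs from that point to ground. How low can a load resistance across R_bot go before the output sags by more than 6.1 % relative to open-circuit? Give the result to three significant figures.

Output resistance R_th = R_top‖R_bot = (150 × 7.27)/157.3 = 6.934 kΩ.
The fractional drop is R_th/(R_th + R_L); requiring this ≤ 0.0610 gives R_L ≥ R_th(1/0.0610 − 1) = 6.934 × 15.39 = 107 kΩ.

R_L(min) ≈ 107 kΩ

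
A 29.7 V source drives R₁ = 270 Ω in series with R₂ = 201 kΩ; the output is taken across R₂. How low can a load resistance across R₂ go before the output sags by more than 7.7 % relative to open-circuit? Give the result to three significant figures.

Output resistance R_th = R₁‖R₂ = (270 × 201000)/201300 = 269.6 Ω.
The fractional drop is R_th/(R_th + R_L); requiring this ≤ 0.0770 gives R_L ≥ R_th(1/0.0770 − 1) = 269.6 × 11.99 = 3.23 kΩ.

R_L(min) ≈ 3.23 kΩ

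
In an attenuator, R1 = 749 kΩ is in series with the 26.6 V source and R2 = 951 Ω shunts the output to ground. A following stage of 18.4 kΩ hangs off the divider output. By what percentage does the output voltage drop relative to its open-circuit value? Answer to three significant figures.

4.91 %

The divider's output (Thévenin) resistance is R1‖R2 = 949.8 Ω.
Fractional drop under load = R_th/(R_th + R_L) = 949.8 / (949.8 + 18400) = 0.04909.
So the output falls by 4.91 %.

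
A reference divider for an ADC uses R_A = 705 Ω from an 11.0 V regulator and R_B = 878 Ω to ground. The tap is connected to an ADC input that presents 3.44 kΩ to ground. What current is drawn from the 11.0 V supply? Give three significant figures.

R_B‖R_L = 699.5 Ω, so the source sees R_A + R_B‖R_L = 1404 Ω.
I = 11.0 V / 1404 Ω = 7.83 mA.

I ≈ 7.83 mA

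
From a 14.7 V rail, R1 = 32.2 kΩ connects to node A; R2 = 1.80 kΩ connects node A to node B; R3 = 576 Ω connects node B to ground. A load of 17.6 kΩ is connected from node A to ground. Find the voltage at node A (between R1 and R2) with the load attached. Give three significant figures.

V ≈ 0.897 V

Below node A the series string R2+R3 = 2376 Ω sits in parallel with the 17600 Ω load: 2093 Ω.
V_A = 14.7 × 2093/(32200 + 2093) = 0.897 V.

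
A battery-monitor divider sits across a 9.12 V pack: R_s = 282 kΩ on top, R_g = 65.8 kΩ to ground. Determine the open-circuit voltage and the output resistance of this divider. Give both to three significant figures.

V_th is the open-circuit tap voltage: 9.12 × 65.8/(282 + 65.8) = 1.73 V.
With the supply zeroed, R_s and R_g appear in parallel from the tap: R_th = R_s‖R_g = (282 × 65.8)/347.8 = 53.4 kΩ.

V_th = 1.73 V, R_th = 53.4 kΩ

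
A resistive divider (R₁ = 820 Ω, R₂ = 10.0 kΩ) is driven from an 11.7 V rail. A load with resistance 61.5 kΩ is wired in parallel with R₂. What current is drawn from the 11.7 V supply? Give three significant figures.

I ≈ 1.24 mA

R₂‖R_L = 8601 Ω, so the source sees R₁ + R₂‖R_L = 9421 Ω.
I = 11.7 V / 9421 Ω = 1.24 mA.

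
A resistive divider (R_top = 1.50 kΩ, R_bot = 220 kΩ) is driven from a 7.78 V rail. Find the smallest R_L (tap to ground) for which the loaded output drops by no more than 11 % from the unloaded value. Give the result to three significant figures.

Output resistance R_th = R_top‖R_bot = (1.50 × 220)/221.5 = 1.490 kΩ.
The fractional drop is R_th/(R_th + R_L); requiring this ≤ 0.110 gives R_L ≥ R_th(1/0.110 − 1) = 1.490 × 8.091 = 12.1 kΩ.

R_L(min) ≈ 12.1 kΩ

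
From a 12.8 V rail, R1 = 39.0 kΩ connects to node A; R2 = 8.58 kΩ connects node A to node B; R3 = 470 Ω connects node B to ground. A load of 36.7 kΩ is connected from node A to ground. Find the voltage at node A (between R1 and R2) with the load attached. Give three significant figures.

V ≈ 2.01 V

Below node A the series string R2+R3 = 9050 Ω sits in parallel with the 36700 Ω load: 7260 Ω.
V_A = 12.8 × 7260/(39000 + 7260) = 2.01 V.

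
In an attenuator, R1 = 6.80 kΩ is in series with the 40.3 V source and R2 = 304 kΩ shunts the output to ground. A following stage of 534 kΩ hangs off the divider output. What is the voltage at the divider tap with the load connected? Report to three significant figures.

V_out ≈ 38.9 V

The load sits in parallel with R2: R2‖R_L = (304 × 534) / (304 + 534) = 193.7 kΩ.
V_out = 40.3 × 193.7 / (6.80 + 193.7) = 40.3 × 193.7/200.5 = 38.9 V.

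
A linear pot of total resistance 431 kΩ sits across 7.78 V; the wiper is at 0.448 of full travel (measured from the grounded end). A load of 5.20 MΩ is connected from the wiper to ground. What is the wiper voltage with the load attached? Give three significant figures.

The wiper splits the pot into (1−α)R = 237.9 kΩ above and αR = 193.1 kΩ below.
Lower section ‖ load = 186.2 kΩ.
V_wiper = 7.78 × 186.2/(237.9 + 186.2) = 3.42 V.

V ≈ 3.42 V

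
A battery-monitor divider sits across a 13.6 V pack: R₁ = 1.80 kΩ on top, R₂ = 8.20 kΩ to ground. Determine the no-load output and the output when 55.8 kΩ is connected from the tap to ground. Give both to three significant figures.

Open-circuit: V = 13.6 × 8.20/(1.80 + 8.20) = 11.2 V.
With the load, R₂ becomes R₂‖R_L = 7.149 kΩ, so V = 13.6 × 7.149/8.949 = 10.9 V.

Unloaded: 11.2 V; loaded: 10.9 V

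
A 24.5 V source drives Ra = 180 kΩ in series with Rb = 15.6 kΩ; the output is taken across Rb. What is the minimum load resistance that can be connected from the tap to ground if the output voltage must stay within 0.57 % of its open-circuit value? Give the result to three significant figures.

Output resistance R_th = Ra‖Rb = (180 × 15.6)/195.6 = 14.36 kΩ.
The fractional drop is R_th/(R_th + R_L); requiring this ≤ 0.00570 gives R_L ≥ R_th(1/0.00570 − 1) = 14.36 × 174.4 = 2.50 MΩ.

R_L(min) ≈ 2.50 MΩ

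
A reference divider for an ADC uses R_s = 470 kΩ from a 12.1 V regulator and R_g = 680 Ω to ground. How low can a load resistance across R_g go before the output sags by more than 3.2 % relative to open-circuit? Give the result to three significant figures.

R_L(min) ≈ 20.5 kΩ

Output resistance R_th = R_s‖R_g = (470000 × 680)/470700 = 679.0 Ω.
The fractional drop is R_th/(R_th + R_L); requiring this ≤ 0.0320 gives R_L ≥ R_th(1/0.0320 − 1) = 679.0 × 30.25 = 20.5 kΩ.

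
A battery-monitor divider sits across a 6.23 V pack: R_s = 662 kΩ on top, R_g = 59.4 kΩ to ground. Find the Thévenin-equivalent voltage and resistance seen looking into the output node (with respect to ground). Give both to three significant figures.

V_th is the open-circuit tap voltage: 6.23 × 59.4/(662 + 59.4) = 0.513 V.
With the supply zeroed, R_s and R_g appear in parallel from the tap: R_th = R_s‖R_g = (662 × 59.4)/721.4 = 54.5 kΩ.

V_th = 0.513 V, R_th = 54.5 kΩ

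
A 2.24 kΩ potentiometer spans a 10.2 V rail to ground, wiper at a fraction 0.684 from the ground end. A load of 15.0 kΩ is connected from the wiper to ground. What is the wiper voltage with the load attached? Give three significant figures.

V ≈ 6.76 V

The wiper splits the pot into (1−α)R = 707.8 Ω above and αR = 1532 Ω below.
Lower section ‖ load = 1390 Ω.
V_wiper = 10.2 × 1390/(707.8 + 1390) = 6.76 V.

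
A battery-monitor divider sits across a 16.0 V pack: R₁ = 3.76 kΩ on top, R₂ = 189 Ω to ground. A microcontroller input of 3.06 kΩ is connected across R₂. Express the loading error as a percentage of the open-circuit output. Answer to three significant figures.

The divider's output (Thévenin) resistance is R₁‖R₂ = 180.0 Ω.
Fractional drop under load = R_th/(R_th + R_L) = 180.0 / (180.0 + 3060) = 0.05554.
So the output falls by 5.55 %.

5.55 %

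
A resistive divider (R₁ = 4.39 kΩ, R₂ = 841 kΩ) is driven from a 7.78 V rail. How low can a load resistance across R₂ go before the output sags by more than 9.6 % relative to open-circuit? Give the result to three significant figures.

R_L(min) ≈ 41.1 kΩ

Output resistance R_th = R₁‖R₂ = (4.39 × 841)/845.4 = 4.367 kΩ.
The fractional drop is R_th/(R_th + R_L); requiring this ≤ 0.0960 gives R_L ≥ R_th(1/0.0960 − 1) = 4.367 × 9.417 = 41.1 kΩ.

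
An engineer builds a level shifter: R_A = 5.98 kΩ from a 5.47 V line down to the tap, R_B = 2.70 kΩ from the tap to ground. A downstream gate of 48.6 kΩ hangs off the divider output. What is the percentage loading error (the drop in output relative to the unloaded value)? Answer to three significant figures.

The divider's output (Thévenin) resistance is R_A‖R_B = 1.860 kΩ.
Fractional drop under load = R_th/(R_th + R_L) = 1.860 / (1.860 + 48.6) = 0.03686.
So the output falls by 3.69 %.

3.69 %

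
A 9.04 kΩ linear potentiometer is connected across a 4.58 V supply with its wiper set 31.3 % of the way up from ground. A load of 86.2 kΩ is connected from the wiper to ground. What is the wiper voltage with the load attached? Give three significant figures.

The wiper splits the pot into (1−α)R = 6.210 kΩ above and αR = 2.830 kΩ below.
Lower section ‖ load = 2.740 kΩ.
V_wiper = 4.58 × 2.740/(6.210 + 2.740) = 1.40 V.

V ≈ 1.40 V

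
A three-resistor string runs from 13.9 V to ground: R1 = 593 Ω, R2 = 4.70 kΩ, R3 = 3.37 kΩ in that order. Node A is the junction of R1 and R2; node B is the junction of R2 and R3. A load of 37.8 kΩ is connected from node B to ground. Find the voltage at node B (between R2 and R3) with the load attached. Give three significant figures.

V ≈ 5.13 V

At node B, R3 is in parallel with the load: R3‖R_L = 3094 Ω.
Below node A the resistance is R2 + (R3‖R_L) = 7794 Ω, so V_A = 13.9 × 7794/8387 = 12.92 V.
Then V_B = V_A × (R3‖R_L)/(R2 + R3‖R_L) = 12.92 × 3094/7794 = 5.13 V.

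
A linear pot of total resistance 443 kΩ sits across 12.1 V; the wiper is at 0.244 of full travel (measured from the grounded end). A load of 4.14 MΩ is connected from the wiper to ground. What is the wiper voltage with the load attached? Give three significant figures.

V ≈ 2.90 V

The wiper splits the pot into (1−α)R = 334.9 kΩ above and αR = 108.1 kΩ below.
Lower section ‖ load = 105.3 kΩ.
V_wiper = 12.1 × 105.3/(334.9 + 105.3) = 2.90 V.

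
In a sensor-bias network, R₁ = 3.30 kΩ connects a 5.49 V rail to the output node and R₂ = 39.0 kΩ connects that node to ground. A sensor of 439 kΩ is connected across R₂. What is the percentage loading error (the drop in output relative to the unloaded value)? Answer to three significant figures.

0.688 %

The divider's output (Thévenin) resistance is R₁‖R₂ = 3.043 kΩ.
Fractional drop under load = R_th/(R_th + R_L) = 3.043 / (3.043 + 439) = 0.006883.
So the output falls by 0.688 %.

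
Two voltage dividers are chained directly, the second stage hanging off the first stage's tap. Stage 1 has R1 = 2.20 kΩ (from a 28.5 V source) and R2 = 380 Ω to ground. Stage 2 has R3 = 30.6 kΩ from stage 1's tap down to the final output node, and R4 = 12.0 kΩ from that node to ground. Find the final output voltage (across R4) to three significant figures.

Stage 2 presents R3+R4 = 42600 Ω as a load on stage 1's tap.
Stage 1's lower leg becomes R2‖(R3+R4) = 376.6 Ω, so V_mid = 28.5 × 376.6/2577 = 4.166 V.
Stage 2 is itself unloaded: V_out = V_mid × R4/(R3+R4) = 4.166 × 12000/42600 = 1.17 V.

V_out ≈ 1.17 V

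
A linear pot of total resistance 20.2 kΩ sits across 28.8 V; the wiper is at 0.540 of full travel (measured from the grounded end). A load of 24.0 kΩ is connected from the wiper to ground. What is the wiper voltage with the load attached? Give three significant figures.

V ≈ 12.9 V

The wiper splits the pot into (1−α)R = 9.292 kΩ above and αR = 10.91 kΩ below.
Lower section ‖ load = 7.499 kΩ.
V_wiper = 28.8 × 7.499/(9.292 + 7.499) = 12.9 V.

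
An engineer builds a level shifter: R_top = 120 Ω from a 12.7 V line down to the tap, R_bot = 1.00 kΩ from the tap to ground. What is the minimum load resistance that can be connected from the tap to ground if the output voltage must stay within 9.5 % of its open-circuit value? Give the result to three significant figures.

Output resistance R_th = R_top‖R_bot = (120 × 1000)/1120 = 107.1 Ω.
The fractional drop is R_th/(R_th + R_L); requiring this ≤ 0.0950 gives R_L ≥ R_th(1/0.0950 − 1) = 107.1 × 9.526 = 1.02 kΩ.

R_L(min) ≈ 1.02 kΩ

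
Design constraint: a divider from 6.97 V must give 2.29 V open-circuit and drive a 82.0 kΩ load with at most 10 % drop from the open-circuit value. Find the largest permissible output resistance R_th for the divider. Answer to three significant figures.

Loading drop = R_th/(R_th + R_L) ≤ 0.100, so R_th ≤ R_L · ε/(1−ε) = 82.0 kΩ × 0.100/0.9000 = 9.11 kΩ.
(Any R1, R2 with R2/(R1+R2) = 0.329 and R1‖R2 ≤ 9.11 kΩ will meet the spec.)

R_th ≤ 9.11 kΩ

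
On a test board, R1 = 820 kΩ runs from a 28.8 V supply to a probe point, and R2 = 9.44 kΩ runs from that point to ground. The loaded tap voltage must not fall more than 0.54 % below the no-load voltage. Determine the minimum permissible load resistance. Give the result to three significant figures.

R_L(min) ≈ 1.72 MΩ

Output resistance R_th = R1‖R2 = (820 × 9.44)/829.4 = 9.333 kΩ.
The fractional drop is R_th/(R_th + R_L); requiring this ≤ 0.00540 gives R_L ≥ R_th(1/0.00540 − 1) = 9.333 × 184.2 = 1.72 MΩ.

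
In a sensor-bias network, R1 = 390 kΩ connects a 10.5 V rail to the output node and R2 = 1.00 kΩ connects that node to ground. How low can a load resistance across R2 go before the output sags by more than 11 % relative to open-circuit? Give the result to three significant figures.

R_L(min) ≈ 8.07 kΩ

Output resistance R_th = R1‖R2 = (390000 × 1000)/391000 = 997.4 Ω.
The fractional drop is R_th/(R_th + R_L); requiring this ≤ 0.110 gives R_L ≥ R_th(1/0.110 − 1) = 997.4 × 8.091 = 8.07 kΩ.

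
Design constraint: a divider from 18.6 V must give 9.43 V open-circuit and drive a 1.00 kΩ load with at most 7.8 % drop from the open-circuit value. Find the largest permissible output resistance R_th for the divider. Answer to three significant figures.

R_th ≤ 84.6 Ω

Loading drop = R_th/(R_th + R_L) ≤ 0.0780, so R_th ≤ R_L · ε/(1−ε) = 1.00 kΩ × 0.0780/0.9220 = 84.6 Ω.
(Any R1, R2 with R2/(R1+R2) = 0.507 and R1‖R2 ≤ 84.6 Ω will meet the spec.)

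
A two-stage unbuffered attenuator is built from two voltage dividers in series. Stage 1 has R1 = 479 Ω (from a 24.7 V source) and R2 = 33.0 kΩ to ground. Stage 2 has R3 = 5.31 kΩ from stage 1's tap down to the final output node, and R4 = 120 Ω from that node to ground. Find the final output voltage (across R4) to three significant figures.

Stage 2 presents R3+R4 = 5430 Ω as a load on stage 1's tap.
Stage 1's lower leg becomes R2‖(R3+R4) = 4663 Ω, so V_mid = 24.7 × 4663/5142 = 22.40 V.
Stage 2 is itself unloaded: V_out = V_mid × R4/(R3+R4) = 22.40 × 120/5430 = 0.495 V.

V_out ≈ 0.495 V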